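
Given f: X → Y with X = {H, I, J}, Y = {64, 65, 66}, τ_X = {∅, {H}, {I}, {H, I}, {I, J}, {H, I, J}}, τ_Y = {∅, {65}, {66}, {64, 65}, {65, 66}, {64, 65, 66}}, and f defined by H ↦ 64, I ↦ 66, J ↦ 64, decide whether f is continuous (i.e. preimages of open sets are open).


f is NOT continuous.

Compute f^{-1}(U) for each U ∈ τ_Y:
  U = ∅: f^{-1}(U) = ∅ ∈ τ_X ✓.
  U = {65}: f^{-1}(U) = ∅ ∈ τ_X ✓.
  U = {66}: f^{-1}(U) = {I} ∈ τ_X ✓.
  U = {64, 65}: f^{-1}(U) = {H, J} ∉ τ_X ✗.
  U = {65, 66}: f^{-1}(U) = {I} ∈ τ_X ✓.
  U = {64, 65, 66}: f^{-1}(U) = {H, I, J} ∈ τ_X ✓.
Found U = {64, 65} with f^{-1}(U) = {H, J} not in τ_X. Therefore f is NOT continuous.


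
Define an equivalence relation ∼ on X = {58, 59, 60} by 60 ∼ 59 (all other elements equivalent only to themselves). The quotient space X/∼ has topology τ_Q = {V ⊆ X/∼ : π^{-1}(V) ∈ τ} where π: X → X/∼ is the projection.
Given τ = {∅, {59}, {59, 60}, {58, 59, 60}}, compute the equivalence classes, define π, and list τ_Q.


X/∼ = {[58], [59=60]}; |τ_Q| = 3.

Equivalence classes: [58], [59=60].
Quotient map π: X → X/∼ sends 58 ↦ [58], 59 ↦ [59=60], 60 ↦ [59=60].
For each subset V ⊆ X/∼, compute π^{-1}(V) ⊆ X and check whether π^{-1}(V) ∈ τ. V is open in τ_Q iff π^{-1}(V) ∈ τ.
  V = {}: π^{-1}(V) = ∅ ∈ τ ✓.
  V = {[58]}: π^{-1}(V) = {58} ∉ τ ✗.
  V = {[59=60]}: π^{-1}(V) = {59, 60} ∈ τ ✓.
  V = {[58], [59=60]}: π^{-1}(V) = {58, 59, 60} ∈ τ ✓.
Open sets in the quotient: τ_Q = {{}, {[59=60]}, {[58], [59=60]}} (3 elements).


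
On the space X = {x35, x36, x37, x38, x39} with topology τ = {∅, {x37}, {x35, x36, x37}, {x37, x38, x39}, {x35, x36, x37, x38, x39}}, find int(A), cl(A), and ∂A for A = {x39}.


int(A) = ∅, cl(A) = {x38, x39}, ∂A = {x38, x39}.

Closed sets in (X, τ) are complements of opens:
  closed(X, τ) = {∅, {x35, x36}, {x38, x39}, {x35, x36, x38, x39}, {x35, x36, x37, x38, x39}}.
int(A) = ⋃ {U ∈ τ : U ⊆ A}. Opens contained in A: ∅.
Taking the union of these: int(A) = ∅.
cl(A) = ⋂ {C closed : A ⊆ C}. Closed sets containing A: {x38, x39}, {x35, x36, x38, x39}, {x35, x36, x37, x38, x39}.
Intersecting these: cl(A) = {x38, x39}.
∂A = cl(A) ∖ int(A) = {x38, x39} ∖ ∅ = {x38, x39}.


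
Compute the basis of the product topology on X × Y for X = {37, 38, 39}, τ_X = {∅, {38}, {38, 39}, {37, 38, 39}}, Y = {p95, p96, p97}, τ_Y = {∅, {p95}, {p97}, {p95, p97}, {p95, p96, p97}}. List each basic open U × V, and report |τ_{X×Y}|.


Basis B = {∅ × ∅, {38} × {p95}, {38} × {p97}, {38} × {p95, p97}, {38, 39} × {p95}, {38, 39} × {p97}, {37, 38, 39} × {p95}, {37, 38, 39} × {p97}, {38} × {p95, p96, p97}, {38, 39} × {p95, p97}, {37, 38, 39} × {p95, p97}, {38, 39} × {p95, p96, p97}, {37, 38, 39} × {p95, p96, p97}}; |τ_{X×Y}| = 30.

Enumerate products U × V with U ∈ τ_X, V ∈ τ_Y (deduplicated):
  ∅ × ∅ = {} (∅)
  {38} × {p95} = {(38,p95)}
  {38} × {p97} = {(38,p97)}
  {38} × {p95, p97} = {(38,p95), (38,p97)}
  {38, 39} × {p95} = {(38,p95), (39,p95)}
  {38, 39} × {p97} = {(38,p97), (39,p97)}
  {37, 38, 39} × {p95} = {(37,p95), (38,p95), (39,p95)}
  {37, 38, 39} × {p97} = {(37,p97), (38,p97), (39,p97)}
  {38} × {p95, p96, p97} = {(38,p95), (38,p96), (38,p97)}
  {38, 39} × {p95, p97} = {(38,p95), (38,p97), (39,p95), (39,p97)}
  {37, 38, 39} × {p95, p97} = {(37,p95), (37,p97), (38,p95), (38,p97), (39,p95), (39,p97)}
  {38, 39} × {p95, p96, p97} = {(38,p95), (38,p96), (38,p97), (39,p95), (39,p96), (39,p97)}
  {37, 38, 39} × {p95, p96, p97} = {(37,p95), (37,p96), (37,p97), (38,p95), (38,p96), (38,p97), (39,p95), (39,p96), (39,p97)}
These 13 distinct sets form the basis B.
Close under arbitrary unions to get τ_{X×Y}; counting gives |τ_{X×Y}| = 30.


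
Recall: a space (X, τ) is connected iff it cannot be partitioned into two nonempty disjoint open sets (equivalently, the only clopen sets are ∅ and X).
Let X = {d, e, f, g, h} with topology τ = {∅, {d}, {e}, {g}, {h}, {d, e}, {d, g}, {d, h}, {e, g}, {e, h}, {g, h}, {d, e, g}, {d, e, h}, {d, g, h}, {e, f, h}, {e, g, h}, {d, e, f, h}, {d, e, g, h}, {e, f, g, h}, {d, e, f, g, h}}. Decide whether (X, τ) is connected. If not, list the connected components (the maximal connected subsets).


(X, τ) is disconnected; components = [{d}, {g}, {e, f, h}].

Find clopen sets (U ∈ τ with X ∖ U ∈ τ):
  U = ∅, X ∖ U = {d, e, f, g, h} — both open, so U is clopen.
  U = {d}, X ∖ U = {e, f, g, h} — both open, so U is clopen.
  U = {g}, X ∖ U = {d, e, f, h} — both open, so U is clopen.
  U = {d, g}, X ∖ U = {e, f, h} — both open, so U is clopen.
  U = {e, f, h}, X ∖ U = {d, g} — both open, so U is clopen.
  U = {d, e, f, h}, X ∖ U = {g} — both open, so U is clopen.
  U = {e, f, g, h}, X ∖ U = {d} — both open, so U is clopen.
  U = {d, e, f, g, h}, X ∖ U = ∅ — both open, so U is clopen.
Nontrivial clopen(s) exist: e.g. {d, g}. So (X, τ) is disconnected.
Compute connected components by grouping points that agree on all clopens:
  component: {d}
  component: {g}
  component: {e, f, h}


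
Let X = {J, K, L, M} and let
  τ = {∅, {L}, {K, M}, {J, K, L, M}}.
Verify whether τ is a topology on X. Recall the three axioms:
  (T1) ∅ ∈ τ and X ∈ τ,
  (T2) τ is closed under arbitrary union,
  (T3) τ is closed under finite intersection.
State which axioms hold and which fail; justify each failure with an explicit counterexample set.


τ is NOT a topology on X.

Axiom (T1): ∅ ∈ τ? Yes; X ∈ τ? Yes.
Axiom (T2/T3): check pairwise unions and intersections of members of τ.
Counterexample for (T2): {L} ∪ {K, M} = {K, L, M} ∉ τ. Therefore τ is NOT a topology.


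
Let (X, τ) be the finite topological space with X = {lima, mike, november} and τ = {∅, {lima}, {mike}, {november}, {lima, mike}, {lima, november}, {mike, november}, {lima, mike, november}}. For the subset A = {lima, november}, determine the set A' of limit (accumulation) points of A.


A' = ∅

For each x ∈ X, list the open sets U ∈ τ with x ∈ U, then check whether U ∩ (A ∖ {x}) ≠ ∅ for every such U.
  x = lima: open {lima} ∋ x has {lima} ∩ (A ∖ {lima}) = ∅, so x is NOT a limit point.
  x = mike: open {mike} ∋ x has {mike} ∩ (A ∖ {mike}) = ∅, so x is NOT a limit point.
  x = november: open {november} ∋ x has {november} ∩ (A ∖ {november}) = ∅, so x is NOT a limit point.
Collecting: A' = ∅.


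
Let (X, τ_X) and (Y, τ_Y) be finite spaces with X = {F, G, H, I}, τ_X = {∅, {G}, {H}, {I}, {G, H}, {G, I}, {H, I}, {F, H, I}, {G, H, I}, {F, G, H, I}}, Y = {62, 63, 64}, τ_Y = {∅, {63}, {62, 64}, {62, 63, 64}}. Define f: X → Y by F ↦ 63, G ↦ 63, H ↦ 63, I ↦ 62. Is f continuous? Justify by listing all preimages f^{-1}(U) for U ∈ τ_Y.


f is NOT continuous.

Compute f^{-1}(U) for each U ∈ τ_Y:
  U = ∅: f^{-1}(U) = ∅ ∈ τ_X ✓.
  U = {63}: f^{-1}(U) = {F, G, H} ∉ τ_X ✗.
  U = {62, 64}: f^{-1}(U) = {I} ∈ τ_X ✓.
  U = {62, 63, 64}: f^{-1}(U) = {F, G, H, I} ∈ τ_X ✓.
Found U = {63} with f^{-1}(U) = {F, G, H} not in τ_X. Therefore f is NOT continuous.


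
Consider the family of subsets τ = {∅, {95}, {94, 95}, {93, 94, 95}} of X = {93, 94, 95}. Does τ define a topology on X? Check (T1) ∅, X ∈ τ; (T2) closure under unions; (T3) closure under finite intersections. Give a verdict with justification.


τ IS a topology on X.

Axiom (T1): ∅ ∈ τ? Yes; X ∈ τ? Yes.
Axiom (T2/T3): check pairwise unions and intersections of members of τ.
All pairwise intersections and unions checked — each lies in τ. Therefore τ satisfies (T1), (T2), (T3): it IS a topology on X.


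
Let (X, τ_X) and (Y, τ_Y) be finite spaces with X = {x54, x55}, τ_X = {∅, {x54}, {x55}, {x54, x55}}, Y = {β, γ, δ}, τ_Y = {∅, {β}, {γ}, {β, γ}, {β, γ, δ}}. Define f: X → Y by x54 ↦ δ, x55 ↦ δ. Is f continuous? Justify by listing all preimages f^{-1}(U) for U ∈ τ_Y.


f IS continuous.

Compute f^{-1}(U) for each U ∈ τ_Y:
  U = ∅: f^{-1}(U) = ∅ ∈ τ_X ✓.
  U = {β}: f^{-1}(U) = ∅ ∈ τ_X ✓.
  U = {γ}: f^{-1}(U) = ∅ ∈ τ_X ✓.
  U = {β, γ}: f^{-1}(U) = ∅ ∈ τ_X ✓.
  U = {β, γ, δ}: f^{-1}(U) = {x54, x55} ∈ τ_X ✓.
Every preimage lies in τ_X, so f IS continuous.


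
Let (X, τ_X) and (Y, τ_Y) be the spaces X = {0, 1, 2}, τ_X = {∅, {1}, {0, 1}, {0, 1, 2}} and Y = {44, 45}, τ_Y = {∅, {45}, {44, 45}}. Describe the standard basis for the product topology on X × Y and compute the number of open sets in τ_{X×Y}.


Basis B = {∅ × ∅, {1} × {45}, {0, 1} × {45}, {1} × {44, 45}, {0, 1, 2} × {45}, {0, 1} × {44, 45}, {0, 1, 2} × {44, 45}}; |τ_{X×Y}| = 10.

Enumerate products U × V with U ∈ τ_X, V ∈ τ_Y (deduplicated):
  ∅ × ∅ = {} (∅)
  {1} × {45} = {(1,45)}
  {0, 1} × {45} = {(0,45), (1,45)}
  {1} × {44, 45} = {(1,44), (1,45)}
  {0, 1, 2} × {45} = {(0,45), (1,45), (2,45)}
  {0, 1} × {44, 45} = {(0,44), (0,45), (1,44), (1,45)}
  {0, 1, 2} × {44, 45} = {(0,44), (0,45), (1,44), (1,45), (2,44), (2,45)}
These 7 distinct sets form the basis B.
Close under arbitrary unions to get τ_{X×Y}; counting gives |τ_{X×Y}| = 10.


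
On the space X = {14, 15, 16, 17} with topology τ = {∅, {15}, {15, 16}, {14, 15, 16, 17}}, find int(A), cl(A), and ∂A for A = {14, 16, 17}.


int(A) = ∅, cl(A) = {14, 16, 17}, ∂A = {14, 16, 17}.

Closed sets in (X, τ) are complements of opens:
  closed(X, τ) = {∅, {14, 17}, {14, 16, 17}, {14, 15, 16, 17}}.
int(A) = ⋃ {U ∈ τ : U ⊆ A}. Opens contained in A: ∅.
Taking the union of these: int(A) = ∅.
cl(A) = ⋂ {C closed : A ⊆ C}. Closed sets containing A: {14, 16, 17}, {14, 15, 16, 17}.
Intersecting these: cl(A) = {14, 16, 17}.
∂A = cl(A) ∖ int(A) = {14, 16, 17} ∖ ∅ = {14, 16, 17}.


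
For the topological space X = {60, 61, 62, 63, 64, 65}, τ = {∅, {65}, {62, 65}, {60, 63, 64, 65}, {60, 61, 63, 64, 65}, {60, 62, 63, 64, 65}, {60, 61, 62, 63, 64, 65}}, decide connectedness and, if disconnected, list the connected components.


(X, τ) is connected.

Find clopen sets (U ∈ τ with X ∖ U ∈ τ):
  U = ∅, X ∖ U = {60, 61, 62, 63, 64, 65} — both open, so U is clopen.
  U = {60, 61, 62, 63, 64, 65}, X ∖ U = ∅ — both open, so U is clopen.
Only trivial clopens (∅ and X) exist, so (X, τ) is connected.
Compute connected components by grouping points that agree on all clopens:
  component: {60, 61, 62, 63, 64, 65}


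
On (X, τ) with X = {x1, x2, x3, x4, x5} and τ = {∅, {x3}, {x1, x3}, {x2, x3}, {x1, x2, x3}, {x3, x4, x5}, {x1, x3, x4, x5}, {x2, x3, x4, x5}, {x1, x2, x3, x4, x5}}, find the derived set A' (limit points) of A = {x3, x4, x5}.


A' = {x1, x2, x4, x5}

For each x ∈ X, list the open sets U ∈ τ with x ∈ U, then check whether U ∩ (A ∖ {x}) ≠ ∅ for every such U.
  x = x1: opens ∋ x are {x1, x3}, {x1, x2, x3}, {x1, x3, x4, x5}, {x1, x2, x3, x4, x5}; each meets A ∖ {x1}, so x IS a limit point.
  x = x2: opens ∋ x are {x2, x3}, {x1, x2, x3}, {x2, x3, x4, x5}, {x1, x2, x3, x4, x5}; each meets A ∖ {x2}, so x IS a limit point.
  x = x3: open {x3} ∋ x has {x3} ∩ (A ∖ {x3}) = ∅, so x is NOT a limit point.
  x = x4: opens ∋ x are {x3, x4, x5}, {x1, x3, x4, x5}, {x2, x3, x4, x5}, {x1, x2, x3, x4, x5}; each meets A ∖ {x4}, so x IS a limit point.
  x = x5: opens ∋ x are {x3, x4, x5}, {x1, x3, x4, x5}, {x2, x3, x4, x5}, {x1, x2, x3, x4, x5}; each meets A ∖ {x5}, so x IS a limit point.
Collecting: A' = {x1, x2, x4, x5}.


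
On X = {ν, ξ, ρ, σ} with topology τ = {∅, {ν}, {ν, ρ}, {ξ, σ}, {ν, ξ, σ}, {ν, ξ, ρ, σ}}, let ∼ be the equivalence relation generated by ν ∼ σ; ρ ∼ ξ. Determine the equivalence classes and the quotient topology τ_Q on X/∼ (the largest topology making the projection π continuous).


X/∼ = {[ν=σ], [ξ=ρ]}; |τ_Q| = 2.

Equivalence classes: [ν=σ], [ξ=ρ].
Quotient map π: X → X/∼ sends ν ↦ [ν=σ], ξ ↦ [ξ=ρ], ρ ↦ [ξ=ρ], σ ↦ [ν=σ].
For each subset V ⊆ X/∼, compute π^{-1}(V) ⊆ X and check whether π^{-1}(V) ∈ τ. V is open in τ_Q iff π^{-1}(V) ∈ τ.
  V = {}: π^{-1}(V) = ∅ ∈ τ ✓.
  V = {[ν=σ]}: π^{-1}(V) = {ν, σ} ∉ τ ✗.
  V = {[ξ=ρ]}: π^{-1}(V) = {ξ, ρ} ∉ τ ✗.
  V = {[ν=σ], [ξ=ρ]}: π^{-1}(V) = {ν, ξ, ρ, σ} ∈ τ ✓.
Open sets in the quotient: τ_Q = {{}, {[ν=σ], [ξ=ρ]}} (2 elements).


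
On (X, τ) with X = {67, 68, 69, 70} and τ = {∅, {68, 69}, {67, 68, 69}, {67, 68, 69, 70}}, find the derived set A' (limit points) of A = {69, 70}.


A' = {67, 68, 70}

For each x ∈ X, list the open sets U ∈ τ with x ∈ U, then check whether U ∩ (A ∖ {x}) ≠ ∅ for every such U.
  x = 67: opens ∋ x are {67, 68, 69}, {67, 68, 69, 70}; each meets A ∖ {67}, so x IS a limit point.
  x = 68: opens ∋ x are {68, 69}, {67, 68, 69}, {67, 68, 69, 70}; each meets A ∖ {68}, so x IS a limit point.
  x = 69: open {68, 69} ∋ x has {68, 69} ∩ (A ∖ {69}) = ∅, so x is NOT a limit point.
  x = 70: opens ∋ x are {67, 68, 69, 70}; each meets A ∖ {70}, so x IS a limit point.
Collecting: A' = {67, 68, 70}.


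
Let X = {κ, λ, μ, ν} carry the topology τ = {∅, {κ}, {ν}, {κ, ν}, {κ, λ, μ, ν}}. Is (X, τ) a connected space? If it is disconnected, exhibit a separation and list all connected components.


(X, τ) is connected.

Find clopen sets (U ∈ τ with X ∖ U ∈ τ):
  U = ∅, X ∖ U = {κ, λ, μ, ν} — both open, so U is clopen.
  U = {κ, λ, μ, ν}, X ∖ U = ∅ — both open, so U is clopen.
Only trivial clopens (∅ and X) exist, so (X, τ) is connected.
Compute connected components by grouping points that agree on all clopens:
  component: {κ, λ, μ, ν}


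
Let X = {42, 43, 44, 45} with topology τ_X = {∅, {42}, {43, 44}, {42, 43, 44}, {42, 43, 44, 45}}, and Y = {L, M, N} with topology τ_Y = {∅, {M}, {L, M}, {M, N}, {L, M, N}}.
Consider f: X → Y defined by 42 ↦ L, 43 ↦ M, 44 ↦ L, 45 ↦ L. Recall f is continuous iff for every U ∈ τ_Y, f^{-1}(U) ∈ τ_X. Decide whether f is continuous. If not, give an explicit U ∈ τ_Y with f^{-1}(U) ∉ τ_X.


f is NOT continuous.

Compute f^{-1}(U) for each U ∈ τ_Y:
  U = ∅: f^{-1}(U) = ∅ ∈ τ_X ✓.
  U = {M}: f^{-1}(U) = {43} ∉ τ_X ✗.
  U = {L, M}: f^{-1}(U) = {42, 43, 44, 45} ∈ τ_X ✓.
  U = {M, N}: f^{-1}(U) = {43} ∉ τ_X ✗.
  U = {L, M, N}: f^{-1}(U) = {42, 43, 44, 45} ∈ τ_X ✓.
Found U = {M} with f^{-1}(U) = {43} not in τ_X. Therefore f is NOT continuous.


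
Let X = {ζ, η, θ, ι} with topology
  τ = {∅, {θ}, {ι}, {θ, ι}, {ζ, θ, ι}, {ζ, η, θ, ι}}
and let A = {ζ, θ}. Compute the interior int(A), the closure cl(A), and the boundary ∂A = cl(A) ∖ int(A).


int(A) = {θ}, cl(A) = {ζ, η, θ}, ∂A = {ζ, η}.

Closed sets in (X, τ) are complements of opens:
  closed(X, τ) = {∅, {η}, {ζ, η}, {ζ, η, θ}, {ζ, η, ι}, {ζ, η, θ, ι}}.
int(A) = ⋃ {U ∈ τ : U ⊆ A}. Opens contained in A: ∅, {θ}.
Taking the union of these: int(A) = {θ}.
cl(A) = ⋂ {C closed : A ⊆ C}. Closed sets containing A: {ζ, η, θ}, {ζ, η, θ, ι}.
Intersecting these: cl(A) = {ζ, η, θ}.
∂A = cl(A) ∖ int(A) = {ζ, η, θ} ∖ {θ} = {ζ, η}.


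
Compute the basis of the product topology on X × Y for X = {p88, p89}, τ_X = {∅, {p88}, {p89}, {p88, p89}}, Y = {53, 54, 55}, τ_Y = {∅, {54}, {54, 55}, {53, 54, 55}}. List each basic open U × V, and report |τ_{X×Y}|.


Basis B = {∅ × ∅, {p88} × {54}, {p89} × {54}, {p88} × {54, 55}, {p88, p89} × {54}, {p89} × {54, 55}, {p88} × {53, 54, 55}, {p89} × {53, 54, 55}, {p88, p89} × {54, 55}, {p88, p89} × {53, 54, 55}}; |τ_{X×Y}| = 16.

Enumerate products U × V with U ∈ τ_X, V ∈ τ_Y (deduplicated):
  ∅ × ∅ = {} (∅)
  {p88} × {54} = {(p88,54)}
  {p89} × {54} = {(p89,54)}
  {p88} × {54, 55} = {(p88,54), (p88,55)}
  {p88, p89} × {54} = {(p88,54), (p89,54)}
  {p89} × {54, 55} = {(p89,54), (p89,55)}
  {p88} × {53, 54, 55} = {(p88,53), (p88,54), (p88,55)}
  {p89} × {53, 54, 55} = {(p89,53), (p89,54), (p89,55)}
  {p88, p89} × {54, 55} = {(p88,54), (p88,55), (p89,54), (p89,55)}
  {p88, p89} × {53, 54, 55} = {(p88,53), (p88,54), (p88,55), (p89,53), (p89,54), (p89,55)}
These 10 distinct sets form the basis B.
Close under arbitrary unions to get τ_{X×Y}; counting gives |τ_{X×Y}| = 16.


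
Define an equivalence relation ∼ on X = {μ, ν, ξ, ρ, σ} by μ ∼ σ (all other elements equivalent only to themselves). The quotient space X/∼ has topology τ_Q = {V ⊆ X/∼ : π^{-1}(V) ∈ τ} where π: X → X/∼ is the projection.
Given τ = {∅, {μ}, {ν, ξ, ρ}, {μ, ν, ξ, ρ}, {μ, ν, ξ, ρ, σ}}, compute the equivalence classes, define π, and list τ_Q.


X/∼ = {[μ=σ], [ν], [ξ], [ρ]}; |τ_Q| = 3.

Equivalence classes: [μ=σ], [ν], [ξ], [ρ].
Quotient map π: X → X/∼ sends μ ↦ [μ=σ], ν ↦ [ν], ξ ↦ [ξ], ρ ↦ [ρ], σ ↦ [μ=σ].
For each subset V ⊆ X/∼, compute π^{-1}(V) ⊆ X and check whether π^{-1}(V) ∈ τ. V is open in τ_Q iff π^{-1}(V) ∈ τ.
  V = {}: π^{-1}(V) = ∅ ∈ τ ✓.
  V = {[μ=σ]}: π^{-1}(V) = {μ, σ} ∉ τ ✗.
  V = {[ν]}: π^{-1}(V) = {ν} ∉ τ ✗.
  V = {[μ=σ], [ν]}: π^{-1}(V) = {μ, ν, σ} ∉ τ ✗.
  V = {[ξ]}: π^{-1}(V) = {ξ} ∉ τ ✗.
  V = {[μ=σ], [ξ]}: π^{-1}(V) = {μ, ξ, σ} ∉ τ ✗.
  V = {[ν], [ξ]}: π^{-1}(V) = {ν, ξ} ∉ τ ✗.
  V = {[μ=σ], [ν], [ξ]}: π^{-1}(V) = {μ, ν, ξ, σ} ∉ τ ✗.
  V = {[ρ]}: π^{-1}(V) = {ρ} ∉ τ ✗.
  V = {[μ=σ], [ρ]}: π^{-1}(V) = {μ, ρ, σ} ∉ τ ✗.
  V = {[ν], [ρ]}: π^{-1}(V) = {ν, ρ} ∉ τ ✗.
  V = {[μ=σ], [ν], [ρ]}: π^{-1}(V) = {μ, ν, ρ, σ} ∉ τ ✗.
  V = {[ξ], [ρ]}: π^{-1}(V) = {ξ, ρ} ∉ τ ✗.
  V = {[μ=σ], [ξ], [ρ]}: π^{-1}(V) = {μ, ξ, ρ, σ} ∉ τ ✗.
  V = {[ν], [ξ], [ρ]}: π^{-1}(V) = {ν, ξ, ρ} ∈ τ ✓.
  V = {[μ=σ], [ν], [ξ], [ρ]}: π^{-1}(V) = {μ, ν, ξ, ρ, σ} ∈ τ ✓.
Open sets in the quotient: τ_Q = {{}, {[ν], [ξ], [ρ]}, {[μ=σ], [ν], [ξ], [ρ]}} (3 elements).


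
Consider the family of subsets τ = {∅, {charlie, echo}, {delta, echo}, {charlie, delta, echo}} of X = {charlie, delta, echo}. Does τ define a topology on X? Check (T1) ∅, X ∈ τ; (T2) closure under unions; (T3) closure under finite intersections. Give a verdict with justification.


τ is NOT a topology on X.

Axiom (T1): ∅ ∈ τ? Yes; X ∈ τ? Yes.
Axiom (T2/T3): check pairwise unions and intersections of members of τ.
Counterexample for (T3): {charlie, echo} ∩ {delta, echo} = {echo} ∉ τ. Therefore τ is NOT a topology.


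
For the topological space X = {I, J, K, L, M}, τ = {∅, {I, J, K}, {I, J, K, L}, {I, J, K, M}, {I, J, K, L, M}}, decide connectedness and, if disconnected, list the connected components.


(X, τ) is connected.

Find clopen sets (U ∈ τ with X ∖ U ∈ τ):
  U = ∅, X ∖ U = {I, J, K, L, M} — both open, so U is clopen.
  U = {I, J, K, L, M}, X ∖ U = ∅ — both open, so U is clopen.
Only trivial clopens (∅ and X) exist, so (X, τ) is connected.
Compute connected components by grouping points that agree on all clopens:
  component: {I, J, K, L, M}


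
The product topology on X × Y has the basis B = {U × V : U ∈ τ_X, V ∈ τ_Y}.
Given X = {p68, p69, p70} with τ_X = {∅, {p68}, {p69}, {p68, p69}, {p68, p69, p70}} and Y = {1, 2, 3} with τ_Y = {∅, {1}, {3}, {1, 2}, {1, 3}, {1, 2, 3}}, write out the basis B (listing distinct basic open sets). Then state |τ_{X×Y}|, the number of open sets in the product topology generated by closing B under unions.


Basis B = {∅ × ∅, {p68} × {1}, {p68} × {3}, {p69} × {1}, {p69} × {3}, {p68} × {1, 2}, {p68} × {1, 3}, {p68, p69} × {1}, {p68, p69} × {3}, {p69} × {1, 2}, {p69} × {1, 3}, {p68} × {1, 2, 3}, {p68, p69, p70} × {1}, {p68, p69, p70} × {3}, {p69} × {1, 2, 3}, {p68, p69} × {1, 2}, {p68, p69} × {1, 3}, {p68, p69} × {1, 2, 3}, {p68, p69, p70} × {1, 2}, {p68, p69, p70} × {1, 3}, {p68, p69, p70} × {1, 2, 3}}; |τ_{X×Y}| = 70.

Enumerate products U × V with U ∈ τ_X, V ∈ τ_Y (deduplicated):
  ∅ × ∅ = {} (∅)
  {p68} × {1} = {(p68,1)}
  {p68} × {3} = {(p68,3)}
  {p69} × {1} = {(p69,1)}
  {p69} × {3} = {(p69,3)}
  {p68} × {1, 2} = {(p68,1), (p68,2)}
  {p68} × {1, 3} = {(p68,1), (p68,3)}
  {p68, p69} × {1} = {(p68,1), (p69,1)}
  {p68, p69} × {3} = {(p68,3), (p69,3)}
  {p69} × {1, 2} = {(p69,1), (p69,2)}
  {p69} × {1, 3} = {(p69,1), (p69,3)}
  {p68} × {1, 2, 3} = {(p68,1), (p68,2), (p68,3)}
  {p68, p69, p70} × {1} = {(p68,1), (p69,1), (p70,1)}
  {p68, p69, p70} × {3} = {(p68,3), (p69,3), (p70,3)}
  {p69} × {1, 2, 3} = {(p69,1), (p69,2), (p69,3)}
  {p68, p69} × {1, 2} = {(p68,1), (p68,2), (p69,1), (p69,2)}
  {p68, p69} × {1, 3} = {(p68,1), (p68,3), (p69,1), (p69,3)}
  {p68, p69} × {1, 2, 3} = {(p68,1), (p68,2), (p68,3), (p69,1), (p69,2), (p69,3)}
  {p68, p69, p70} × {1, 2} = {(p68,1), (p68,2), (p69,1), (p69,2), (p70,1), (p70,2)}
  {p68, p69, p70} × {1, 3} = {(p68,1), (p68,3), (p69,1), (p69,3), (p70,1), (p70,3)}
  {p68, p69, p70} × {1, 2, 3} = {(p68,1), (p68,2), (p68,3), (p69,1), (p69,2), (p69,3), (p70,1), (p70,2), (p70,3)}
These 21 distinct sets form the basis B.
Close under arbitrary unions to get τ_{X×Y}; counting gives |τ_{X×Y}| = 70.


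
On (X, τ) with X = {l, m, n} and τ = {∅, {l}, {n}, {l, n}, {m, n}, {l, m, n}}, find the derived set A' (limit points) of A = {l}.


A' = ∅

For each x ∈ X, list the open sets U ∈ τ with x ∈ U, then check whether U ∩ (A ∖ {x}) ≠ ∅ for every such U.
  x = l: open {l} ∋ x has {l} ∩ (A ∖ {l}) = ∅, so x is NOT a limit point.
  x = m: open {m, n} ∋ x has {m, n} ∩ (A ∖ {m}) = ∅, so x is NOT a limit point.
  x = n: open {n} ∋ x has {n} ∩ (A ∖ {n}) = ∅, so x is NOT a limit point.
Collecting: A' = ∅.


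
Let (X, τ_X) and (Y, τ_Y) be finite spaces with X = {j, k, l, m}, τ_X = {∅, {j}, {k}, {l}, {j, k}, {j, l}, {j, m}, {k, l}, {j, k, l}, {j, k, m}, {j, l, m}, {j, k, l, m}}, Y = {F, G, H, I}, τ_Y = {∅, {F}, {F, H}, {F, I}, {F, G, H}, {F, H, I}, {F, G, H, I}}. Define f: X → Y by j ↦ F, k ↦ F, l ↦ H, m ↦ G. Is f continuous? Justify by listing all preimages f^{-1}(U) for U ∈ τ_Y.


f IS continuous.

Compute f^{-1}(U) for each U ∈ τ_Y:
  U = ∅: f^{-1}(U) = ∅ ∈ τ_X ✓.
  U = {F}: f^{-1}(U) = {j, k} ∈ τ_X ✓.
  U = {F, H}: f^{-1}(U) = {j, k, l} ∈ τ_X ✓.
  U = {F, I}: f^{-1}(U) = {j, k} ∈ τ_X ✓.
  U = {F, G, H}: f^{-1}(U) = {j, k, l, m} ∈ τ_X ✓.
  U = {F, H, I}: f^{-1}(U) = {j, k, l} ∈ τ_X ✓.
  U = {F, G, H, I}: f^{-1}(U) = {j, k, l, m} ∈ τ_X ✓.
Every preimage lies in τ_X, so f IS continuous.


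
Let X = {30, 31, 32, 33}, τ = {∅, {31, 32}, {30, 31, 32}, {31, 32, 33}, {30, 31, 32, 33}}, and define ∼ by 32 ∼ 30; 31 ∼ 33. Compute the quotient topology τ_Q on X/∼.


X/∼ = {[30=32], [31=33]}; |τ_Q| = 2.

Equivalence classes: [30=32], [31=33].
Quotient map π: X → X/∼ sends 30 ↦ [30=32], 31 ↦ [31=33], 32 ↦ [30=32], 33 ↦ [31=33].
For each subset V ⊆ X/∼, compute π^{-1}(V) ⊆ X and check whether π^{-1}(V) ∈ τ. V is open in τ_Q iff π^{-1}(V) ∈ τ.
  V = {}: π^{-1}(V) = ∅ ∈ τ ✓.
  V = {[30=32]}: π^{-1}(V) = {30, 32} ∉ τ ✗.
  V = {[31=33]}: π^{-1}(V) = {31, 33} ∉ τ ✗.
  V = {[30=32], [31=33]}: π^{-1}(V) = {30, 31, 32, 33} ∈ τ ✓.
Open sets in the quotient: τ_Q = {{}, {[30=32], [31=33]}} (2 elements).


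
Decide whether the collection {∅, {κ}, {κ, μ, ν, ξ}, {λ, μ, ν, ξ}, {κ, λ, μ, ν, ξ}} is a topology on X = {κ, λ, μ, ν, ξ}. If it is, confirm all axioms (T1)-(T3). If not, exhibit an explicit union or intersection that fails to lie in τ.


τ is NOT a topology on X.

Axiom (T1): ∅ ∈ τ? Yes; X ∈ τ? Yes.
Axiom (T2/T3): check pairwise unions and intersections of members of τ.
Counterexample for (T3): {κ, μ, ν, ξ} ∩ {λ, μ, ν, ξ} = {μ, ν, ξ} ∉ τ. Therefore τ is NOT a topology.


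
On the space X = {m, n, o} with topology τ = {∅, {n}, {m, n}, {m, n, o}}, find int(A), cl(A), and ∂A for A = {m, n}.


int(A) = {m, n}, cl(A) = {m, n, o}, ∂A = {o}.

Closed sets in (X, τ) are complements of opens:
  closed(X, τ) = {∅, {o}, {m, o}, {m, n, o}}.
int(A) = ⋃ {U ∈ τ : U ⊆ A}. Opens contained in A: ∅, {n}, {m, n}.
Taking the union of these: int(A) = {m, n}.
cl(A) = ⋂ {C closed : A ⊆ C}. Closed sets containing A: {m, n, o}.
Intersecting these: cl(A) = {m, n, o}.
∂A = cl(A) ∖ int(A) = {m, n, o} ∖ {m, n} = {o}.


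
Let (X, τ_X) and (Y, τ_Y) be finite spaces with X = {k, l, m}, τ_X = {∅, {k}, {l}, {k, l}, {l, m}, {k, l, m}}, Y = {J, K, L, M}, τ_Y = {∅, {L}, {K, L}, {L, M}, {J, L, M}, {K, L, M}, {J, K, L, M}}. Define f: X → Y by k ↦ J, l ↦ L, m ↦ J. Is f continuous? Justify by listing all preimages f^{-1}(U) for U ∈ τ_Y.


f IS continuous.

Compute f^{-1}(U) for each U ∈ τ_Y:
  U = ∅: f^{-1}(U) = ∅ ∈ τ_X ✓.
  U = {L}: f^{-1}(U) = {l} ∈ τ_X ✓.
  U = {K, L}: f^{-1}(U) = {l} ∈ τ_X ✓.
  U = {L, M}: f^{-1}(U) = {l} ∈ τ_X ✓.
  U = {J, L, M}: f^{-1}(U) = {k, l, m} ∈ τ_X ✓.
  U = {K, L, M}: f^{-1}(U) = {l} ∈ τ_X ✓.
  U = {J, K, L, M}: f^{-1}(U) = {k, l, m} ∈ τ_X ✓.
Every preimage lies in τ_X, so f IS continuous.


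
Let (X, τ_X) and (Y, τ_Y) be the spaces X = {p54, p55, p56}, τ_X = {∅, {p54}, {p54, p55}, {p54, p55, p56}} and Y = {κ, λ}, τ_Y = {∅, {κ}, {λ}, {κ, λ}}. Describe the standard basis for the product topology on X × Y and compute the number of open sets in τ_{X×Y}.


Basis B = {∅ × ∅, {p54} × {κ}, {p54} × {λ}, {p54} × {κ, λ}, {p54, p55} × {κ}, {p54, p55} × {λ}, {p54, p55, p56} × {κ}, {p54, p55, p56} × {λ}, {p54, p55} × {κ, λ}, {p54, p55, p56} × {κ, λ}}; |τ_{X×Y}| = 16.

Enumerate products U × V with U ∈ τ_X, V ∈ τ_Y (deduplicated):
  ∅ × ∅ = {} (∅)
  {p54} × {κ} = {(p54,κ)}
  {p54} × {λ} = {(p54,λ)}
  {p54} × {κ, λ} = {(p54,κ), (p54,λ)}
  {p54, p55} × {κ} = {(p54,κ), (p55,κ)}
  {p54, p55} × {λ} = {(p54,λ), (p55,λ)}
  {p54, p55, p56} × {κ} = {(p54,κ), (p55,κ), (p56,κ)}
  {p54, p55, p56} × {λ} = {(p54,λ), (p55,λ), (p56,λ)}
  {p54, p55} × {κ, λ} = {(p54,κ), (p54,λ), (p55,κ), (p55,λ)}
  {p54, p55, p56} × {κ, λ} = {(p54,κ), (p54,λ), (p55,κ), (p55,λ), (p56,κ), (p56,λ)}
These 10 distinct sets form the basis B.
Close under arbitrary unions to get τ_{X×Y}; counting gives |τ_{X×Y}| = 16.


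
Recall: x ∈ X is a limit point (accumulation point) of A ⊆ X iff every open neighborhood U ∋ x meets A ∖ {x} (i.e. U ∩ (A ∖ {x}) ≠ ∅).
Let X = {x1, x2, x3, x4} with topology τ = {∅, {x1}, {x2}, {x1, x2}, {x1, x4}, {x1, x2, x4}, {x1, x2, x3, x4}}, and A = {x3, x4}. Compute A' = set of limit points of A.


A' = {x3}

For each x ∈ X, list the open sets U ∈ τ with x ∈ U, then check whether U ∩ (A ∖ {x}) ≠ ∅ for every such U.
  x = x1: open {x1} ∋ x has {x1} ∩ (A ∖ {x1}) = ∅, so x is NOT a limit point.
  x = x2: open {x2} ∋ x has {x2} ∩ (A ∖ {x2}) = ∅, so x is NOT a limit point.
  x = x3: opens ∋ x are {x1, x2, x3, x4}; each meets A ∖ {x3}, so x IS a limit point.
  x = x4: open {x1, x4} ∋ x has {x1, x4} ∩ (A ∖ {x4}) = ∅, so x is NOT a limit point.
Collecting: A' = {x3}.


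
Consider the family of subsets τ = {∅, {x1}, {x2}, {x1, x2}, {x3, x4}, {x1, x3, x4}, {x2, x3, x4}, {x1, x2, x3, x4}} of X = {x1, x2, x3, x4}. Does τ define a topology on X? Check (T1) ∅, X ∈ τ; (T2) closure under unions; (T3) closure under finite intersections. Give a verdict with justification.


τ IS a topology on X.

Axiom (T1): ∅ ∈ τ? Yes; X ∈ τ? Yes.
Axiom (T2/T3): check pairwise unions and intersections of members of τ.
All pairwise intersections and unions checked — each lies in τ. Therefore τ satisfies (T1), (T2), (T3): it IS a topology on X.


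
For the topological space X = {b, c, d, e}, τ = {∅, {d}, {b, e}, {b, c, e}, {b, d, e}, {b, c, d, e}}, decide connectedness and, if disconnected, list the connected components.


(X, τ) is disconnected; components = [{d}, {b, c, e}].

Find clopen sets (U ∈ τ with X ∖ U ∈ τ):
  U = ∅, X ∖ U = {b, c, d, e} — both open, so U is clopen.
  U = {d}, X ∖ U = {b, c, e} — both open, so U is clopen.
  U = {b, c, e}, X ∖ U = {d} — both open, so U is clopen.
  U = {b, c, d, e}, X ∖ U = ∅ — both open, so U is clopen.
Nontrivial clopen(s) exist: e.g. {b, c, e}. So (X, τ) is disconnected.
Compute connected components by grouping points that agree on all clopens:
  component: {d}
  component: {b, c, e}


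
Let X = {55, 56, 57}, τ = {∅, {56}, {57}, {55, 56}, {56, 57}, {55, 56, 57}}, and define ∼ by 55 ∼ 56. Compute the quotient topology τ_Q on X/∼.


X/∼ = {[55=56], [57]}; |τ_Q| = 4.

Equivalence classes: [55=56], [57].
Quotient map π: X → X/∼ sends 55 ↦ [55=56], 56 ↦ [55=56], 57 ↦ [57].
For each subset V ⊆ X/∼, compute π^{-1}(V) ⊆ X and check whether π^{-1}(V) ∈ τ. V is open in τ_Q iff π^{-1}(V) ∈ τ.
  V = {}: π^{-1}(V) = ∅ ∈ τ ✓.
  V = {[55=56]}: π^{-1}(V) = {55, 56} ∈ τ ✓.
  V = {[57]}: π^{-1}(V) = {57} ∈ τ ✓.
  V = {[55=56], [57]}: π^{-1}(V) = {55, 56, 57} ∈ τ ✓.
Open sets in the quotient: τ_Q = {{}, {[55=56]}, {[57]}, {[55=56], [57]}} (4 elements).


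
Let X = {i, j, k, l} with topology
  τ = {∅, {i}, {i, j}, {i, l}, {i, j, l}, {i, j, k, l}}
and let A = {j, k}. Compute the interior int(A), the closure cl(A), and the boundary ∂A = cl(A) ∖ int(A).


int(A) = ∅, cl(A) = {j, k}, ∂A = {j, k}.

Closed sets in (X, τ) are complements of opens:
  closed(X, τ) = {∅, {k}, {j, k}, {k, l}, {j, k, l}, {i, j, k, l}}.
int(A) = ⋃ {U ∈ τ : U ⊆ A}. Opens contained in A: ∅.
Taking the union of these: int(A) = ∅.
cl(A) = ⋂ {C closed : A ⊆ C}. Closed sets containing A: {j, k}, {j, k, l}, {i, j, k, l}.
Intersecting these: cl(A) = {j, k}.
∂A = cl(A) ∖ int(A) = {j, k} ∖ ∅ = {j, k}.


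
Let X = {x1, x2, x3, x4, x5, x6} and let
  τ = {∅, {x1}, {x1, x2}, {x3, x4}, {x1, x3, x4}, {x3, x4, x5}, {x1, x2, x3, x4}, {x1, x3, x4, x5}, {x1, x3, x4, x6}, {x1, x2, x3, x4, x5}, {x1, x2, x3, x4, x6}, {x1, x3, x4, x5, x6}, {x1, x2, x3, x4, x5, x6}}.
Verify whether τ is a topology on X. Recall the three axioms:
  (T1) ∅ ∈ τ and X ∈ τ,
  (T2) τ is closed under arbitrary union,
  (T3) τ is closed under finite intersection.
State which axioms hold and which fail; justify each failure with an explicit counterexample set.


τ IS a topology on X.

Axiom (T1): ∅ ∈ τ? Yes; X ∈ τ? Yes.
Axiom (T2/T3): check pairwise unions and intersections of members of τ.
All pairwise intersections and unions checked — each lies in τ. Therefore τ satisfies (T1), (T2), (T3): it IS a topology on X.


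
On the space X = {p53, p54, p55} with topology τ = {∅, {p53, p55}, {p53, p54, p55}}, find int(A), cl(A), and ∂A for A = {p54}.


int(A) = ∅, cl(A) = {p54}, ∂A = {p54}.

Closed sets in (X, τ) are complements of opens:
  closed(X, τ) = {∅, {p54}, {p53, p54, p55}}.
int(A) = ⋃ {U ∈ τ : U ⊆ A}. Opens contained in A: ∅.
Taking the union of these: int(A) = ∅.
cl(A) = ⋂ {C closed : A ⊆ C}. Closed sets containing A: {p54}, {p53, p54, p55}.
Intersecting these: cl(A) = {p54}.
∂A = cl(A) ∖ int(A) = {p54} ∖ ∅ = {p54}.


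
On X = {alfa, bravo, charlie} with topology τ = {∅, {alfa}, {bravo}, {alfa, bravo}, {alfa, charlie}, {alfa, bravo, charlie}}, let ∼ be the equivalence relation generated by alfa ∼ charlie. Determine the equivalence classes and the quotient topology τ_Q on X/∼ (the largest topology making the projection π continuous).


X/∼ = {[alfa=charlie], [bravo]}; |τ_Q| = 4.

Equivalence classes: [alfa=charlie], [bravo].
Quotient map π: X → X/∼ sends alfa ↦ [alfa=charlie], bravo ↦ [bravo], charlie ↦ [alfa=charlie].
For each subset V ⊆ X/∼, compute π^{-1}(V) ⊆ X and check whether π^{-1}(V) ∈ τ. V is open in τ_Q iff π^{-1}(V) ∈ τ.
  V = {}: π^{-1}(V) = ∅ ∈ τ ✓.
  V = {[alfa=charlie]}: π^{-1}(V) = {alfa, charlie} ∈ τ ✓.
  V = {[bravo]}: π^{-1}(V) = {bravo} ∈ τ ✓.
  V = {[alfa=charlie], [bravo]}: π^{-1}(V) = {alfa, bravo, charlie} ∈ τ ✓.
Open sets in the quotient: τ_Q = {{}, {[alfa=charlie]}, {[bravo]}, {[alfa=charlie], [bravo]}} (4 elements).


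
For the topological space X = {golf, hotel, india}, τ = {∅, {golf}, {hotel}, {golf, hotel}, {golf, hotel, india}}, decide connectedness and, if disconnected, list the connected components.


(X, τ) is connected.

Find clopen sets (U ∈ τ with X ∖ U ∈ τ):
  U = ∅, X ∖ U = {golf, hotel, india} — both open, so U is clopen.
  U = {golf, hotel, india}, X ∖ U = ∅ — both open, so U is clopen.
Only trivial clopens (∅ and X) exist, so (X, τ) is connected.
Compute connected components by grouping points that agree on all clopens:
  component: {golf, hotel, india}


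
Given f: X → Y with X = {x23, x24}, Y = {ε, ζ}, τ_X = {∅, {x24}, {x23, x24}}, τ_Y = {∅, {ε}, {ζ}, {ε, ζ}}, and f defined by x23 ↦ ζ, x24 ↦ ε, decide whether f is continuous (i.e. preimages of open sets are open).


f is NOT continuous.

Compute f^{-1}(U) for each U ∈ τ_Y:
  U = ∅: f^{-1}(U) = ∅ ∈ τ_X ✓.
  U = {ε}: f^{-1}(U) = {x24} ∈ τ_X ✓.
  U = {ζ}: f^{-1}(U) = {x23} ∉ τ_X ✗.
  U = {ε, ζ}: f^{-1}(U) = {x23, x24} ∈ τ_X ✓.
Found U = {ζ} with f^{-1}(U) = {x23} not in τ_X. Therefore f is NOT continuous.


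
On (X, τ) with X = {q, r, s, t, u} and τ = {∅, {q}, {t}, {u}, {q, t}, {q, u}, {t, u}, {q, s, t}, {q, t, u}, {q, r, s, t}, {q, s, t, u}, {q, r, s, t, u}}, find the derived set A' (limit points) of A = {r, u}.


A' = ∅

For each x ∈ X, list the open sets U ∈ τ with x ∈ U, then check whether U ∩ (A ∖ {x}) ≠ ∅ for every such U.
  x = q: open {q} ∋ x has {q} ∩ (A ∖ {q}) = ∅, so x is NOT a limit point.
  x = r: open {q, r, s, t} ∋ x has {q, r, s, t} ∩ (A ∖ {r}) = ∅, so x is NOT a limit point.
  x = s: open {q, s, t} ∋ x has {q, s, t} ∩ (A ∖ {s}) = ∅, so x is NOT a limit point.
  x = t: open {t} ∋ x has {t} ∩ (A ∖ {t}) = ∅, so x is NOT a limit point.
  x = u: open {u} ∋ x has {u} ∩ (A ∖ {u}) = ∅, so x is NOT a limit point.
Collecting: A' = ∅.


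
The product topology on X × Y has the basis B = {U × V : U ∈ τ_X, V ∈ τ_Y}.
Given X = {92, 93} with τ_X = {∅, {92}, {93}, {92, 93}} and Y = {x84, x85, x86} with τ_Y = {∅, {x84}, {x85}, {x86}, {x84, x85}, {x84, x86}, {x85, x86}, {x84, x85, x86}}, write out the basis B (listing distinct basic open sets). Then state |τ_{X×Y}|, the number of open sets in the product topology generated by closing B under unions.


Basis B = {∅ × ∅, {92} × {x84}, {92} × {x85}, {92} × {x86}, {93} × {x84}, {93} × {x85}, {93} × {x86}, {92} × {x84, x85}, {92} × {x84, x86}, {92, 93} × {x84}, {92} × {x85, x86}, {92, 93} × {x85}, {92, 93} × {x86}, {93} × {x84, x85}, {93} × {x84, x86}, {93} × {x85, x86}, {92} × {x84, x85, x86}, {93} × {x84, x85, x86}, {92, 93} × {x84, x85}, {92, 93} × {x84, x86}, {92, 93} × {x85, x86}, {92, 93} × {x84, x85, x86}}; |τ_{X×Y}| = 64.

Enumerate products U × V with U ∈ τ_X, V ∈ τ_Y (deduplicated):
  ∅ × ∅ = {} (∅)
  {92} × {x84} = {(92,x84)}
  {92} × {x85} = {(92,x85)}
  {92} × {x86} = {(92,x86)}
  {93} × {x84} = {(93,x84)}
  {93} × {x85} = {(93,x85)}
  {93} × {x86} = {(93,x86)}
  {92} × {x84, x85} = {(92,x84), (92,x85)}
  {92} × {x84, x86} = {(92,x84), (92,x86)}
  {92, 93} × {x84} = {(92,x84), (93,x84)}
  {92} × {x85, x86} = {(92,x85), (92,x86)}
  {92, 93} × {x85} = {(92,x85), (93,x85)}
  {92, 93} × {x86} = {(92,x86), (93,x86)}
  {93} × {x84, x85} = {(93,x84), (93,x85)}
  {93} × {x84, x86} = {(93,x84), (93,x86)}
  {93} × {x85, x86} = {(93,x85), (93,x86)}
  {92} × {x84, x85, x86} = {(92,x84), (92,x85), (92,x86)}
  {93} × {x84, x85, x86} = {(93,x84), (93,x85), (93,x86)}
  {92, 93} × {x84, x85} = {(92,x84), (92,x85), (93,x84), (93,x85)}
  {92, 93} × {x84, x86} = {(92,x84), (92,x86), (93,x84), (93,x86)}
  {92, 93} × {x85, x86} = {(92,x85), (92,x86), (93,x85), (93,x86)}
  {92, 93} × {x84, x85, x86} = {(92,x84), (92,x85), (92,x86), (93,x84), (93,x85), (93,x86)}
These 22 distinct sets form the basis B.
Close under arbitrary unions to get τ_{X×Y}; counting gives |τ_{X×Y}| = 64.


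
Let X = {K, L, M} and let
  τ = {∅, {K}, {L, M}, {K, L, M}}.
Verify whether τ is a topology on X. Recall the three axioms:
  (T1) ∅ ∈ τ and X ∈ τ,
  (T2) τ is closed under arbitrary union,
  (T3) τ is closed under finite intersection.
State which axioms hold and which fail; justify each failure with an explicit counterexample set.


τ IS a topology on X.

Axiom (T1): ∅ ∈ τ? Yes; X ∈ τ? Yes.
Axiom (T2/T3): check pairwise unions and intersections of members of τ.
All pairwise intersections and unions checked — each lies in τ. Therefore τ satisfies (T1), (T2), (T3): it IS a topology on X.


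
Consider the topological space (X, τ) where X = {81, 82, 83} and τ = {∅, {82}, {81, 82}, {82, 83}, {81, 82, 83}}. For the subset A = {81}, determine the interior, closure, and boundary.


int(A) = ∅, cl(A) = {81}, ∂A = {81}.

Closed sets in (X, τ) are complements of opens:
  closed(X, τ) = {∅, {81}, {83}, {81, 83}, {81, 82, 83}}.
int(A) = ⋃ {U ∈ τ : U ⊆ A}. Opens contained in A: ∅.
Taking the union of these: int(A) = ∅.
cl(A) = ⋂ {C closed : A ⊆ C}. Closed sets containing A: {81}, {81, 83}, {81, 82, 83}.
Intersecting these: cl(A) = {81}.
∂A = cl(A) ∖ int(A) = {81} ∖ ∅ = {81}.


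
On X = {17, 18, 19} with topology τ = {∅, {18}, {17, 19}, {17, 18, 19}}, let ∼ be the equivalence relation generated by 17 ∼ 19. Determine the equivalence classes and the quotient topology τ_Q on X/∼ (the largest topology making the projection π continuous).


X/∼ = {[17=19], [18]}; |τ_Q| = 4.

Equivalence classes: [17=19], [18].
Quotient map π: X → X/∼ sends 17 ↦ [17=19], 18 ↦ [18], 19 ↦ [17=19].
For each subset V ⊆ X/∼, compute π^{-1}(V) ⊆ X and check whether π^{-1}(V) ∈ τ. V is open in τ_Q iff π^{-1}(V) ∈ τ.
  V = {}: π^{-1}(V) = ∅ ∈ τ ✓.
  V = {[17=19]}: π^{-1}(V) = {17, 19} ∈ τ ✓.
  V = {[18]}: π^{-1}(V) = {18} ∈ τ ✓.
  V = {[17=19], [18]}: π^{-1}(V) = {17, 18, 19} ∈ τ ✓.
Open sets in the quotient: τ_Q = {{}, {[17=19]}, {[18]}, {[17=19], [18]}} (4 elements).


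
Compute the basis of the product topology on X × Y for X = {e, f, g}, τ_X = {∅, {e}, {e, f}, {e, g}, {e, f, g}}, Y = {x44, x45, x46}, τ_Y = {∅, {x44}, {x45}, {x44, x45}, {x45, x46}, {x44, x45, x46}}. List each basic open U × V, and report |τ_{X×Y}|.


Basis B = {∅ × ∅, {e} × {x44}, {e} × {x45}, {e} × {x44, x45}, {e, f} × {x44}, {e, g} × {x44}, {e} × {x45, x46}, {e, f} × {x45}, {e, g} × {x45}, {e} × {x44, x45, x46}, {e, f, g} × {x44}, {e, f, g} × {x45}, {e, f} × {x44, x45}, {e, g} × {x44, x45}, {e, f} × {x45, x46}, {e, g} × {x45, x46}, {e, f} × {x44, x45, x46}, {e, g} × {x44, x45, x46}, {e, f, g} × {x44, x45}, {e, f, g} × {x45, x46}, {e, f, g} × {x44, x45, x46}}; |τ_{X×Y}| = 70.

Enumerate products U × V with U ∈ τ_X, V ∈ τ_Y (deduplicated):
  ∅ × ∅ = {} (∅)
  {e} × {x44} = {(e,x44)}
  {e} × {x45} = {(e,x45)}
  {e} × {x44, x45} = {(e,x44), (e,x45)}
  {e, f} × {x44} = {(e,x44), (f,x44)}
  {e, g} × {x44} = {(e,x44), (g,x44)}
  {e} × {x45, x46} = {(e,x45), (e,x46)}
  {e, f} × {x45} = {(e,x45), (f,x45)}
  {e, g} × {x45} = {(e,x45), (g,x45)}
  {e} × {x44, x45, x46} = {(e,x44), (e,x45), (e,x46)}
  {e, f, g} × {x44} = {(e,x44), (f,x44), (g,x44)}
  {e, f, g} × {x45} = {(e,x45), (f,x45), (g,x45)}
  {e, f} × {x44, x45} = {(e,x44), (e,x45), (f,x44), (f,x45)}
  {e, g} × {x44, x45} = {(e,x44), (e,x45), (g,x44), (g,x45)}
  {e, f} × {x45, x46} = {(e,x45), (e,x46), (f,x45), (f,x46)}
  {e, g} × {x45, x46} = {(e,x45), (e,x46), (g,x45), (g,x46)}
  {e, f} × {x44, x45, x46} = {(e,x44), (e,x45), (e,x46), (f,x44), (f,x45), (f,x46)}
  {e, g} × {x44, x45, x46} = {(e,x44), (e,x45), (e,x46), (g,x44), (g,x45), (g,x46)}
  {e, f, g} × {x44, x45} = {(e,x44), (e,x45), (f,x44), (f,x45), (g,x44), (g,x45)}
  {e, f, g} × {x45, x46} = {(e,x45), (e,x46), (f,x45), (f,x46), (g,x45), (g,x46)}
  {e, f, g} × {x44, x45, x46} = {(e,x44), (e,x45), (e,x46), (f,x44), (f,x45), (f,x46), (g,x44), (g,x45), (g,x46)}
These 21 distinct sets form the basis B.
Close under arbitrary unions to get τ_{X×Y}; counting gives |τ_{X×Y}| = 70.
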